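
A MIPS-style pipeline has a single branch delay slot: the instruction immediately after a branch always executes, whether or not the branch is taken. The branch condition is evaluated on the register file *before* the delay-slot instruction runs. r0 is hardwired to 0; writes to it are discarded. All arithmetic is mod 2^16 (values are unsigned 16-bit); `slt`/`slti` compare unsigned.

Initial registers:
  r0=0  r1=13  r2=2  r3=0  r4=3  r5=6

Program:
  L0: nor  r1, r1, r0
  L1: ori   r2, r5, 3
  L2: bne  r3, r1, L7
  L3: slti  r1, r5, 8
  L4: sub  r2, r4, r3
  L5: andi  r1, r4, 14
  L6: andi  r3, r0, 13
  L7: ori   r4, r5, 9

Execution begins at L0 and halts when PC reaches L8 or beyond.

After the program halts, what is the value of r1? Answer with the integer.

#0 nor  r1, r1, r0 ; 0/65522/2/0/3/6
#1 ori   r2, r5, 3 ; 0/65522/7/0/3/6
#2 bne  r3, r1, L7 ; 0/65522/7/0/3/6 ; →target
#3 slti  r1, r5, 8 ; 0/1/7/0/3/6
#7 ori   r4, r5, 9 ; 0/1/7/0/15/6

1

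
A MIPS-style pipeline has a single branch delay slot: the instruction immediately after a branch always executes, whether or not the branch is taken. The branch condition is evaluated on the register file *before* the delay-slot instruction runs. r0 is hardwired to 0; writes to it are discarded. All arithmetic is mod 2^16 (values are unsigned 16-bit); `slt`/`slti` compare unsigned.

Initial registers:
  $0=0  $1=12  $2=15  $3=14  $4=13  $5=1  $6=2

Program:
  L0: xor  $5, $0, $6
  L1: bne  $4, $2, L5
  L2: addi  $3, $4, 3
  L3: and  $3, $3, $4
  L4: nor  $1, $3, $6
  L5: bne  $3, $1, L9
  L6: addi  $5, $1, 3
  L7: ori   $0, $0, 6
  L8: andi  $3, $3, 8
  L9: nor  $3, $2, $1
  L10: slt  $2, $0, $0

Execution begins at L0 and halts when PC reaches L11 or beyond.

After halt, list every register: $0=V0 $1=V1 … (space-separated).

[0] xor  $5, $0, $6  →  {$0:0, $1:12, $2:15, $3:14, $4:13, $5:2, $6:2}
[1] bne  $4, $2, L5  →  {$0:0, $1:12, $2:15, $3:14, $4:13, $5:2, $6:2}  ⟨branch taken⟩
[2] addi  $3, $4, 3  →  {$0:0, $1:12, $2:15, $3:16, $4:13, $5:2, $6:2}
[5] bne  $3, $1, L9  →  {$0:0, $1:12, $2:15, $3:16, $4:13, $5:2, $6:2}  ⟨branch taken⟩
[6] addi  $5, $1, 3  →  {$0:0, $1:12, $2:15, $3:16, $4:13, $5:15, $6:2}
[9] nor  $3, $2, $1  →  {$0:0, $1:12, $2:15, $3:65520, $4:13, $5:15, $6:2}
[10] slt  $2, $0, $0  →  {$0:0, $1:12, $2:0, $3:65520, $4:13, $5:15, $6:2}

$0=0 $1=12 $2=0 $3=65520 $4=13 $5=15 $6=2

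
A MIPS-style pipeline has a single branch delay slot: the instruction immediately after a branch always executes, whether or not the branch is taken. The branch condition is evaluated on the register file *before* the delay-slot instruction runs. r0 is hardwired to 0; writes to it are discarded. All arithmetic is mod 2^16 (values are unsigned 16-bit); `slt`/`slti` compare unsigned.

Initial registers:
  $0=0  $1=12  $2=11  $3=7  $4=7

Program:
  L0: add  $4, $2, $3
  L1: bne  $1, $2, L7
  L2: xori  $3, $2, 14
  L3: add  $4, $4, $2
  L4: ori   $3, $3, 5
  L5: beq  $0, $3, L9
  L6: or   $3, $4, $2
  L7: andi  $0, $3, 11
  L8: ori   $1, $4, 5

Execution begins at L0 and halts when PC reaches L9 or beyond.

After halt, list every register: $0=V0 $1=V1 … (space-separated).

$0=0 $1=23 $2=11 $3=5 $4=18

[0] add  $4, $2, $3  →  {$0:0, $1:12, $2:11, $3:7, $4:18}
[1] bne  $1, $2, L7  →  {$0:0, $1:12, $2:11, $3:7, $4:18}  ⟨branch taken⟩
[2] xori  $3, $2, 14  →  {$0:0, $1:12, $2:11, $3:5, $4:18}
[7] andi  $0, $3, 11  →  {$0:0, $1:12, $2:11, $3:5, $4:18}
[8] ori   $1, $4, 5  →  {$0:0, $1:23, $2:11, $3:5, $4:18}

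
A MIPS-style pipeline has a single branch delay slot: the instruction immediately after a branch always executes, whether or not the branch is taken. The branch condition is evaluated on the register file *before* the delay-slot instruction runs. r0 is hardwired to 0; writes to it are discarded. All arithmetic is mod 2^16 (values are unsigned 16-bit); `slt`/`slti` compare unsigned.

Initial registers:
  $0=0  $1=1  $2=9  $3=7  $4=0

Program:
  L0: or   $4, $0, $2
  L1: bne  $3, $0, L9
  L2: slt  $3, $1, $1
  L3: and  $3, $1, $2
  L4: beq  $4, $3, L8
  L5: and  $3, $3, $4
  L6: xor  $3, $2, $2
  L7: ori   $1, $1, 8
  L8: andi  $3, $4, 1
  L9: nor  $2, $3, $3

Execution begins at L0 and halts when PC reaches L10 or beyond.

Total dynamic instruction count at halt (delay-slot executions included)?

[0] or   $4, $0, $2  →  {$0:0, $1:1, $2:9, $3:7, $4:9}
[1] bne  $3, $0, L9  →  {$0:0, $1:1, $2:9, $3:7, $4:9}  ⟨branch taken⟩
[2] slt  $3, $1, $1  →  {$0:0, $1:1, $2:9, $3:0, $4:9}
[9] nor  $2, $3, $3  →  {$0:0, $1:1, $2:65535, $3:0, $4:9}

4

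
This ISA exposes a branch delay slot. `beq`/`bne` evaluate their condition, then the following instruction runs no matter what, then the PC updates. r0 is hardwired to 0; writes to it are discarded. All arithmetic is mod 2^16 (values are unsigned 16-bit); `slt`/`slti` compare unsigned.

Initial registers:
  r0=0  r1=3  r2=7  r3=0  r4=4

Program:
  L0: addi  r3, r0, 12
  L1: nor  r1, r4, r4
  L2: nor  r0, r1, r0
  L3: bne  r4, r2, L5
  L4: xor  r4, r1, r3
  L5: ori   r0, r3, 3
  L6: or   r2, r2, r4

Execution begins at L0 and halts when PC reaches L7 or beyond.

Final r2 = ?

  step pc=0: addi  r3, r0, 12  regs=(0,3,7,12,4)
  step pc=1: nor  r1, r4, r4  regs=(0,65531,7,12,4)
  step pc=2: nor  r0, r1, r0  regs=(0,65531,7,12,4)
  step pc=3: bne  r4, r2, L5  cond=T  regs=(0,65531,7,12,4)
  step pc=4: xor  r4, r1, r3  regs=(0,65531,7,12,65527)
  step pc=5: ori   r0, r3, 3  regs=(0,65531,7,12,65527)
  step pc=6: or   r2, r2, r4  regs=(0,65531,65527,12,65527)

65527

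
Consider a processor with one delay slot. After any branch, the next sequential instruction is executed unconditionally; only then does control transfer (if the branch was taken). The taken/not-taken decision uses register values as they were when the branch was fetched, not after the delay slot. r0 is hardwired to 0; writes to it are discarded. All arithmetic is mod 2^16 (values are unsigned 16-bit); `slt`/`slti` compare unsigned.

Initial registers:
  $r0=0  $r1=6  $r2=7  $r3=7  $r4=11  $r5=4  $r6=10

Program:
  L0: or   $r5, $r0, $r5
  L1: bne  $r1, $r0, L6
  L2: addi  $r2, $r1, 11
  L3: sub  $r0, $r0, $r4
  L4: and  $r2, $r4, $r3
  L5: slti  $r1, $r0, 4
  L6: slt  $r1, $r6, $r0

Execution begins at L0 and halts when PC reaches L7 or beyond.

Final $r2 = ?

17

PC=0  or   $r5, $r0, $r5     | $r0=0 $r1=6 $r2=7 $r3=7 $r4=11 $r5=4 $r6=10
PC=1  bne  $r1, $r0, L6      | $r0=0 $r1=6 $r2=7 $r3=7 $r4=11 $r5=4 $r6=10  [TAKEN]
PC=2  addi  $r2, $r1, 11     | $r0=0 $r1=6 $r2=17 $r3=7 $r4=11 $r5=4 $r6=10
PC=6  slt  $r1, $r6, $r0     | $r0=0 $r1=0 $r2=17 $r3=7 $r4=11 $r5=4 $r6=10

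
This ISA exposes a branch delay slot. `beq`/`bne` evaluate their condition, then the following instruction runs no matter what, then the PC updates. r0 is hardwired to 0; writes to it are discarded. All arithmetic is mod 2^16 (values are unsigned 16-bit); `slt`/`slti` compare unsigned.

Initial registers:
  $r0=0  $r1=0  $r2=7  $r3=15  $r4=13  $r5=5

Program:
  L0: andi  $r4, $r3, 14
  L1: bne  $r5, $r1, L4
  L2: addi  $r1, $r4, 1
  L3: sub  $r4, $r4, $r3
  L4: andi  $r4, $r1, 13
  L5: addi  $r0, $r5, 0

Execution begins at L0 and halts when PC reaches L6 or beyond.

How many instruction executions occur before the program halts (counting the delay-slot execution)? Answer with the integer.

[0] andi  $r4, $r3, 14  →  {$r0:0, $r1:0, $r2:7, $r3:15, $r4:14, $r5:5}
[1] bne  $r5, $r1, L4  →  {$r0:0, $r1:0, $r2:7, $r3:15, $r4:14, $r5:5}  ⟨branch taken⟩
[2] addi  $r1, $r4, 1  →  {$r0:0, $r1:15, $r2:7, $r3:15, $r4:14, $r5:5}
[4] andi  $r4, $r1, 13  →  {$r0:0, $r1:15, $r2:7, $r3:15, $r4:13, $r5:5}
[5] addi  $r0, $r5, 0  →  {$r0:0, $r1:15, $r2:7, $r3:15, $r4:13, $r5:5}

5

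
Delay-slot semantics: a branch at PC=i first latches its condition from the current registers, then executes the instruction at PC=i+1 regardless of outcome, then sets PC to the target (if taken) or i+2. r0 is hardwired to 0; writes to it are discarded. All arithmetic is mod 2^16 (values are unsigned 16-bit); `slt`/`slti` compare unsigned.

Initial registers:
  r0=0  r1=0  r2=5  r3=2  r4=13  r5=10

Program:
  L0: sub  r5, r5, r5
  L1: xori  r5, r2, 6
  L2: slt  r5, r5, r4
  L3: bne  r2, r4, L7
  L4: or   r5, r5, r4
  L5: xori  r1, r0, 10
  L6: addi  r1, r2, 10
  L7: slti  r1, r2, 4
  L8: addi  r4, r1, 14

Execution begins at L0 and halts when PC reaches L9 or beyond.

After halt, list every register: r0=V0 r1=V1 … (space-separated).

r0=0 r1=0 r2=5 r3=2 r4=14 r5=13

#0 sub  r5, r5, r5 ; 0/0/5/2/13/0
#1 xori  r5, r2, 6 ; 0/0/5/2/13/3
#2 slt  r5, r5, r4 ; 0/0/5/2/13/1
#3 bne  r2, r4, L7 ; 0/0/5/2/13/1 ; →target
#4 or   r5, r5, r4 ; 0/0/5/2/13/13
#7 slti  r1, r2, 4 ; 0/0/5/2/13/13
#8 addi  r4, r1, 14 ; 0/0/5/2/14/13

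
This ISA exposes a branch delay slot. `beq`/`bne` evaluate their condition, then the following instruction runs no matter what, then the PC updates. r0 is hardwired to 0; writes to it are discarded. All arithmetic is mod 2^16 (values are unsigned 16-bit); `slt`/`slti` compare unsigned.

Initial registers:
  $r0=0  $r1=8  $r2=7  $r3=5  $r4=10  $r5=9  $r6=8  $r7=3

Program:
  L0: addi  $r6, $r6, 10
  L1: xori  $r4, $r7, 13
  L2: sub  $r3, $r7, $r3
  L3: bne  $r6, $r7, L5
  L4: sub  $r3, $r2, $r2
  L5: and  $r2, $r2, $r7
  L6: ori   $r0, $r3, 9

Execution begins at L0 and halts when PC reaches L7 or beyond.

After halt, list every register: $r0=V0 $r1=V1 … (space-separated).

$r0=0 $r1=8 $r2=3 $r3=0 $r4=14 $r5=9 $r6=18 $r7=3

PC=0  addi  $r6, $r6, 10     | $r0=0 $r1=8 $r2=7 $r3=5 $r4=10 $r5=9 $r6=18 $r7=3
PC=1  xori  $r4, $r7, 13     | $r0=0 $r1=8 $r2=7 $r3=5 $r4=14 $r5=9 $r6=18 $r7=3
PC=2  sub  $r3, $r7, $r3     | $r0=0 $r1=8 $r2=7 $r3=65534 $r4=14 $r5=9 $r6=18 $r7=3
PC=3  bne  $r6, $r7, L5      | $r0=0 $r1=8 $r2=7 $r3=65534 $r4=14 $r5=9 $r6=18 $r7=3  [TAKEN]
PC=4  sub  $r3, $r2, $r2     | $r0=0 $r1=8 $r2=7 $r3=0 $r4=14 $r5=9 $r6=18 $r7=3
PC=5  and  $r2, $r2, $r7     | $r0=0 $r1=8 $r2=3 $r3=0 $r4=14 $r5=9 $r6=18 $r7=3
PC=6  ori   $r0, $r3, 9      | $r0=0 $r1=8 $r2=3 $r3=0 $r4=14 $r5=9 $r6=18 $r7=3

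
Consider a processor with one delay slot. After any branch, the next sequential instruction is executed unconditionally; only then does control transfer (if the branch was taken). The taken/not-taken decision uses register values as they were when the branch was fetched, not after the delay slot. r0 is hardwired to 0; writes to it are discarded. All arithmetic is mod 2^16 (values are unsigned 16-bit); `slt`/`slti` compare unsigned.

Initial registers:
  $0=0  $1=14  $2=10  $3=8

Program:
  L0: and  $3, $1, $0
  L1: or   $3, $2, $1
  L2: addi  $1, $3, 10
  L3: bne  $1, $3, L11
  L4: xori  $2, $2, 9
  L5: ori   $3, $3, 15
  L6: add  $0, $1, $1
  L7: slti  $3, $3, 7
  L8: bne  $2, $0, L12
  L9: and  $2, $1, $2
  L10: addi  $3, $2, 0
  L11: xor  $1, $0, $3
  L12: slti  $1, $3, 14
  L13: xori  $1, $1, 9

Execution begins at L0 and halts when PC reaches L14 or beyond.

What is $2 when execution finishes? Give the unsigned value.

[0] and  $3, $1, $0  →  {$0:0, $1:14, $2:10, $3:0}
[1] or   $3, $2, $1  →  {$0:0, $1:14, $2:10, $3:14}
[2] addi  $1, $3, 10  →  {$0:0, $1:24, $2:10, $3:14}
[3] bne  $1, $3, L11  →  {$0:0, $1:24, $2:10, $3:14}  ⟨branch taken⟩
[4] xori  $2, $2, 9  →  {$0:0, $1:24, $2:3, $3:14}
[11] xor  $1, $0, $3  →  {$0:0, $1:14, $2:3, $3:14}
[12] slti  $1, $3, 14  →  {$0:0, $1:0, $2:3, $3:14}
[13] xori  $1, $1, 9  →  {$0:0, $1:9, $2:3, $3:14}

3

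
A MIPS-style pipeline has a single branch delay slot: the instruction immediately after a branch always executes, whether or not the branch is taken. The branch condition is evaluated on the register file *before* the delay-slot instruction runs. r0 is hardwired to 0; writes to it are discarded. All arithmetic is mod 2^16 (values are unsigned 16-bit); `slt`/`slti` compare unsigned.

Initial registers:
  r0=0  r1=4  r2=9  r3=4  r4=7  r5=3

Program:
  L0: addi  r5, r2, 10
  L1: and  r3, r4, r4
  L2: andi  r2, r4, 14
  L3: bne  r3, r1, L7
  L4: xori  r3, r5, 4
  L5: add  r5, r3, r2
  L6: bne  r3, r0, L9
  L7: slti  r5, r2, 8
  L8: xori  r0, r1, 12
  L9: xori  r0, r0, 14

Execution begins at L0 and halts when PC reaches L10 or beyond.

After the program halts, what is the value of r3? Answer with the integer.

23

  step pc=0: addi  r5, r2, 10  regs=(0,4,9,4,7,19)
  step pc=1: and  r3, r4, r4  regs=(0,4,9,7,7,19)
  step pc=2: andi  r2, r4, 14  regs=(0,4,6,7,7,19)
  step pc=3: bne  r3, r1, L7  cond=T  regs=(0,4,6,7,7,19)
  step pc=4: xori  r3, r5, 4  regs=(0,4,6,23,7,19)
  step pc=7: slti  r5, r2, 8  regs=(0,4,6,23,7,1)
  step pc=8: xori  r0, r1, 12  regs=(0,4,6,23,7,1)
  step pc=9: xori  r0, r0, 14  regs=(0,4,6,23,7,1)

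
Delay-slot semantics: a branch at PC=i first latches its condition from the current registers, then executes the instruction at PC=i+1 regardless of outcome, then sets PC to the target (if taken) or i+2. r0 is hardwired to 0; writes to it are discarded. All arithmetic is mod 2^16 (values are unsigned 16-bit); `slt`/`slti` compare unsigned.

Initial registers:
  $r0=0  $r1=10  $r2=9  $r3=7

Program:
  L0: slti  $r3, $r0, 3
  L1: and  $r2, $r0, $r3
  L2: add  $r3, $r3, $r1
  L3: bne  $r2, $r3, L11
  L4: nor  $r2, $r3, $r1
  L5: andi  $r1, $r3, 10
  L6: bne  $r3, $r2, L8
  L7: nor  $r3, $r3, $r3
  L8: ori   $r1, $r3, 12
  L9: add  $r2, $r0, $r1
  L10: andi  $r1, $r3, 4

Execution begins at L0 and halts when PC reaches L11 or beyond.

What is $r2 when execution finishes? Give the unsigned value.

[0] slti  $r3, $r0, 3  →  {$r0:0, $r1:10, $r2:9, $r3:1}
[1] and  $r2, $r0, $r3  →  {$r0:0, $r1:10, $r2:0, $r3:1}
[2] add  $r3, $r3, $r1  →  {$r0:0, $r1:10, $r2:0, $r3:11}
[3] bne  $r2, $r3, L11  →  {$r0:0, $r1:10, $r2:0, $r3:11}  ⟨branch taken⟩
[4] nor  $r2, $r3, $r1  →  {$r0:0, $r1:10, $r2:65524, $r3:11}

65524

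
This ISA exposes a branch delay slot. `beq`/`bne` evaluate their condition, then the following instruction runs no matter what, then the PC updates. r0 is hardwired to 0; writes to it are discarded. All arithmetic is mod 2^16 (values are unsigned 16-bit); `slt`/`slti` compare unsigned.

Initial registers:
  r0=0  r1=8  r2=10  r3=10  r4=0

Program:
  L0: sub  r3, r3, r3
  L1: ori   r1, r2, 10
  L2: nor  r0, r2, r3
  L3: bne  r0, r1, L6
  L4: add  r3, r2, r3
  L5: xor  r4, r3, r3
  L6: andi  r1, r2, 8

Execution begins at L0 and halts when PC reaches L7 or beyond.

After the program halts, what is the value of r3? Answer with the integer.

[0] sub  r3, r3, r3  →  {r0:0, r1:8, r2:10, r3:0, r4:0}
[1] ori   r1, r2, 10  →  {r0:0, r1:10, r2:10, r3:0, r4:0}
[2] nor  r0, r2, r3  →  {r0:0, r1:10, r2:10, r3:0, r4:0}
[3] bne  r0, r1, L6  →  {r0:0, r1:10, r2:10, r3:0, r4:0}  ⟨branch taken⟩
[4] add  r3, r2, r3  →  {r0:0, r1:10, r2:10, r3:10, r4:0}
[6] andi  r1, r2, 8  →  {r0:0, r1:8, r2:10, r3:10, r4:0}

10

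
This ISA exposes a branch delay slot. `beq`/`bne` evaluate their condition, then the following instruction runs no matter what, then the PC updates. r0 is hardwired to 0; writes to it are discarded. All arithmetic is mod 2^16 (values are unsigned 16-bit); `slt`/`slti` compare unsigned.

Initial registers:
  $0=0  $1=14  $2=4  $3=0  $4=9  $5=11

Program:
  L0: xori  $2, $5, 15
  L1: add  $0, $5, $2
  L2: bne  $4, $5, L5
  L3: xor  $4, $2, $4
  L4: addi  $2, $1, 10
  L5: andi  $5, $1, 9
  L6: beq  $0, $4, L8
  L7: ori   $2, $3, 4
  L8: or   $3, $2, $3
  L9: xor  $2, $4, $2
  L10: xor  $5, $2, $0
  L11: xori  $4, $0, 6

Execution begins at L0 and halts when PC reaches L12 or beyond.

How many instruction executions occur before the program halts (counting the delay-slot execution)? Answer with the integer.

  step pc=0: xori  $2, $5, 15  regs=(0,14,4,0,9,11)
  step pc=1: add  $0, $5, $2  regs=(0,14,4,0,9,11)
  step pc=2: bne  $4, $5, L5  cond=T  regs=(0,14,4,0,9,11)
  step pc=3: xor  $4, $2, $4  regs=(0,14,4,0,13,11)
  step pc=5: andi  $5, $1, 9  regs=(0,14,4,0,13,8)
  step pc=6: beq  $0, $4, L8  cond=F  regs=(0,14,4,0,13,8)
  step pc=7: ori   $2, $3, 4  regs=(0,14,4,0,13,8)
  step pc=8: or   $3, $2, $3  regs=(0,14,4,4,13,8)
  step pc=9: xor  $2, $4, $2  regs=(0,14,9,4,13,8)
  step pc=10: xor  $5, $2, $0  regs=(0,14,9,4,13,9)
  step pc=11: xori  $4, $0, 6  regs=(0,14,9,4,6,9)

11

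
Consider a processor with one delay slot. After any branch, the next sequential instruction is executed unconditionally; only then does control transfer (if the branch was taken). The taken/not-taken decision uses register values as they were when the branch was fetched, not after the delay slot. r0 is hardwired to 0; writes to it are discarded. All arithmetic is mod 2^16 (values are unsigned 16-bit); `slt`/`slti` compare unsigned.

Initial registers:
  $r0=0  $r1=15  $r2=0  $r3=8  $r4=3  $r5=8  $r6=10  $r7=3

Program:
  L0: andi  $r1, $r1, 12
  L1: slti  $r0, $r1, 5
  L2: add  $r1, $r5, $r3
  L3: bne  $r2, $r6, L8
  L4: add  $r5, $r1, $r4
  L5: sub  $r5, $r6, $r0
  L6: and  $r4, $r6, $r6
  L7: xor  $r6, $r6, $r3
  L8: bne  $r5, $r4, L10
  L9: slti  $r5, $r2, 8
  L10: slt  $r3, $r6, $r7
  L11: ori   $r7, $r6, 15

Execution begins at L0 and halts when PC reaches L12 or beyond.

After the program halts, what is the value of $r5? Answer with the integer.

#0 andi  $r1, $r1, 12 ; 0/12/0/8/3/8/10/3
#1 slti  $r0, $r1, 5 ; 0/12/0/8/3/8/10/3
#2 add  $r1, $r5, $r3 ; 0/16/0/8/3/8/10/3
#3 bne  $r2, $r6, L8 ; 0/16/0/8/3/8/10/3 ; →target
#4 add  $r5, $r1, $r4 ; 0/16/0/8/3/19/10/3
#8 bne  $r5, $r4, L10 ; 0/16/0/8/3/19/10/3 ; →target
#9 slti  $r5, $r2, 8 ; 0/16/0/8/3/1/10/3
#10 slt  $r3, $r6, $r7 ; 0/16/0/0/3/1/10/3
#11 ori   $r7, $r6, 15 ; 0/16/0/0/3/1/10/15

1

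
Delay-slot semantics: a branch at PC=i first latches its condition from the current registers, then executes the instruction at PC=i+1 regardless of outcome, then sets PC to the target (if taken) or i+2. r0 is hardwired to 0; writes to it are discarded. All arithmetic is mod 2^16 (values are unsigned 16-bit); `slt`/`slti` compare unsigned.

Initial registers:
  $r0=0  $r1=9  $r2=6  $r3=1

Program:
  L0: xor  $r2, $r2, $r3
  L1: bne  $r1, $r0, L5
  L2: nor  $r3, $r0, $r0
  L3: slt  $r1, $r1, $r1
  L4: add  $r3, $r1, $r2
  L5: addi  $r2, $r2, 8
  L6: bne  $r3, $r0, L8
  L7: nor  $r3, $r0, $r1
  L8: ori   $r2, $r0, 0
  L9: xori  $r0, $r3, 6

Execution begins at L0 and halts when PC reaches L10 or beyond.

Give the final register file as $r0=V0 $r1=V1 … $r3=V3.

$r0=0 $r1=9 $r2=0 $r3=65526

[0] xor  $r2, $r2, $r3  →  {$r0:0, $r1:9, $r2:7, $r3:1}
[1] bne  $r1, $r0, L5  →  {$r0:0, $r1:9, $r2:7, $r3:1}  ⟨branch taken⟩
[2] nor  $r3, $r0, $r0  →  {$r0:0, $r1:9, $r2:7, $r3:65535}
[5] addi  $r2, $r2, 8  →  {$r0:0, $r1:9, $r2:15, $r3:65535}
[6] bne  $r3, $r0, L8  →  {$r0:0, $r1:9, $r2:15, $r3:65535}  ⟨branch taken⟩
[7] nor  $r3, $r0, $r1  →  {$r0:0, $r1:9, $r2:15, $r3:65526}
[8] ori   $r2, $r0, 0  →  {$r0:0, $r1:9, $r2:0, $r3:65526}
[9] xori  $r0, $r3, 6  →  {$r0:0, $r1:9, $r2:0, $r3:65526}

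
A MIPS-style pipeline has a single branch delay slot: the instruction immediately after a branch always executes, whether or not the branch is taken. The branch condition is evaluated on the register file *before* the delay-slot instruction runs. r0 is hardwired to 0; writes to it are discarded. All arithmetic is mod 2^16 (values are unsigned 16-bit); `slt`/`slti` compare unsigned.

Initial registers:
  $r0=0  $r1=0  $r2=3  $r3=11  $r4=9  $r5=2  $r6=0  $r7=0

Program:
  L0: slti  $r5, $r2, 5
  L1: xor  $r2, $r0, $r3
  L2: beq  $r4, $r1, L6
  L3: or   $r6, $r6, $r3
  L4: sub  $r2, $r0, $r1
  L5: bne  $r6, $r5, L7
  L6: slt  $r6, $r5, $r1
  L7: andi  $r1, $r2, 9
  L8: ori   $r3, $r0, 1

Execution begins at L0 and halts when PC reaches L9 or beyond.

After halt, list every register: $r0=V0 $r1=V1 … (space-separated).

#0 slti  $r5, $r2, 5 ; 0/0/3/11/9/1/0/0
#1 xor  $r2, $r0, $r3 ; 0/0/11/11/9/1/0/0
#2 beq  $r4, $r1, L6 ; 0/0/11/11/9/1/0/0 ; →fallthru
#3 or   $r6, $r6, $r3 ; 0/0/11/11/9/1/11/0
#4 sub  $r2, $r0, $r1 ; 0/0/0/11/9/1/11/0
#5 bne  $r6, $r5, L7 ; 0/0/0/11/9/1/11/0 ; →target
#6 slt  $r6, $r5, $r1 ; 0/0/0/11/9/1/0/0
#7 andi  $r1, $r2, 9 ; 0/0/0/11/9/1/0/0
#8 ori   $r3, $r0, 1 ; 0/0/0/1/9/1/0/0

$r0=0 $r1=0 $r2=0 $r3=1 $r4=9 $r5=1 $r6=0 $r7=0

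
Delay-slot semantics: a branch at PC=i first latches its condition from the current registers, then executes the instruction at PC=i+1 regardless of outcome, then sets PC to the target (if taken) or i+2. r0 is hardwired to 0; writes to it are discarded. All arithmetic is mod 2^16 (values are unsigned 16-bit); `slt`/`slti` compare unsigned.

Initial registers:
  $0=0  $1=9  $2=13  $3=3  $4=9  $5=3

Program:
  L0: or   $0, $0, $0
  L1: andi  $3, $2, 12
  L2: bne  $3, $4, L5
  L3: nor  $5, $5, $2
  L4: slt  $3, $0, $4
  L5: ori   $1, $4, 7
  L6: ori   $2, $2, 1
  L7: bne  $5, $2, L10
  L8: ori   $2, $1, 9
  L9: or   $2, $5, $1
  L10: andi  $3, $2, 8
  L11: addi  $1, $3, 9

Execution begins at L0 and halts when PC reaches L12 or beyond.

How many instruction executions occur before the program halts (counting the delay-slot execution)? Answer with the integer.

#0 or   $0, $0, $0 ; 0/9/13/3/9/3
#1 andi  $3, $2, 12 ; 0/9/13/12/9/3
#2 bne  $3, $4, L5 ; 0/9/13/12/9/3 ; →target
#3 nor  $5, $5, $2 ; 0/9/13/12/9/65520
#5 ori   $1, $4, 7 ; 0/15/13/12/9/65520
#6 ori   $2, $2, 1 ; 0/15/13/12/9/65520
#7 bne  $5, $2, L10 ; 0/15/13/12/9/65520 ; →target
#8 ori   $2, $1, 9 ; 0/15/15/12/9/65520
#10 andi  $3, $2, 8 ; 0/15/15/8/9/65520
#11 addi  $1, $3, 9 ; 0/17/15/8/9/65520

10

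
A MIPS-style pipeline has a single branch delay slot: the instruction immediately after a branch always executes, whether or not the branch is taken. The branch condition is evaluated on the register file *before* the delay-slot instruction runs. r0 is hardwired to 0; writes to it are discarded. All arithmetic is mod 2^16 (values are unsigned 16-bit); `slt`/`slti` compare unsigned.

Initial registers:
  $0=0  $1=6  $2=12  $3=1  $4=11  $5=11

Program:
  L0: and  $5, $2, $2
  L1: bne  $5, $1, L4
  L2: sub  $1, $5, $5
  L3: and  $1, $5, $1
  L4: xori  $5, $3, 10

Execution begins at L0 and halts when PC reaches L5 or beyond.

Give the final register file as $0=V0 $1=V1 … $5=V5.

[0] and  $5, $2, $2  →  {$0:0, $1:6, $2:12, $3:1, $4:11, $5:12}
[1] bne  $5, $1, L4  →  {$0:0, $1:6, $2:12, $3:1, $4:11, $5:12}  ⟨branch taken⟩
[2] sub  $1, $5, $5  →  {$0:0, $1:0, $2:12, $3:1, $4:11, $5:12}
[4] xori  $5, $3, 10  →  {$0:0, $1:0, $2:12, $3:1, $4:11, $5:11}

$0=0 $1=0 $2=12 $3=1 $4=11 $5=11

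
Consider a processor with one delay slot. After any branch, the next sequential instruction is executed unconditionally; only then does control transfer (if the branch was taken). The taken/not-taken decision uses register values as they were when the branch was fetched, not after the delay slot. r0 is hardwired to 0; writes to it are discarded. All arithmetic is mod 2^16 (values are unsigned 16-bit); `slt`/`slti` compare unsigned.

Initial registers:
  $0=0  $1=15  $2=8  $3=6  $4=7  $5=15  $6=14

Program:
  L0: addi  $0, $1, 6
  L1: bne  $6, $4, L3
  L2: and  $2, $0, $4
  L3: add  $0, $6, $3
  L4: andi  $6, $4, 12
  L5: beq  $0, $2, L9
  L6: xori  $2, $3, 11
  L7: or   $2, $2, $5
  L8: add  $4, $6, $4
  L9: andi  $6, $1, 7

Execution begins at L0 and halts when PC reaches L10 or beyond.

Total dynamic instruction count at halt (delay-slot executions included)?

[0] addi  $0, $1, 6  →  {$0:0, $1:15, $2:8, $3:6, $4:7, $5:15, $6:14}
[1] bne  $6, $4, L3  →  {$0:0, $1:15, $2:8, $3:6, $4:7, $5:15, $6:14}  ⟨branch taken⟩
[2] and  $2, $0, $4  →  {$0:0, $1:15, $2:0, $3:6, $4:7, $5:15, $6:14}
[3] add  $0, $6, $3  →  {$0:0, $1:15, $2:0, $3:6, $4:7, $5:15, $6:14}
[4] andi  $6, $4, 12  →  {$0:0, $1:15, $2:0, $3:6, $4:7, $5:15, $6:4}
[5] beq  $0, $2, L9  →  {$0:0, $1:15, $2:0, $3:6, $4:7, $5:15, $6:4}  ⟨branch taken⟩
[6] xori  $2, $3, 11  →  {$0:0, $1:15, $2:13, $3:6, $4:7, $5:15, $6:4}
[9] andi  $6, $1, 7  →  {$0:0, $1:15, $2:13, $3:6, $4:7, $5:15, $6:7}

8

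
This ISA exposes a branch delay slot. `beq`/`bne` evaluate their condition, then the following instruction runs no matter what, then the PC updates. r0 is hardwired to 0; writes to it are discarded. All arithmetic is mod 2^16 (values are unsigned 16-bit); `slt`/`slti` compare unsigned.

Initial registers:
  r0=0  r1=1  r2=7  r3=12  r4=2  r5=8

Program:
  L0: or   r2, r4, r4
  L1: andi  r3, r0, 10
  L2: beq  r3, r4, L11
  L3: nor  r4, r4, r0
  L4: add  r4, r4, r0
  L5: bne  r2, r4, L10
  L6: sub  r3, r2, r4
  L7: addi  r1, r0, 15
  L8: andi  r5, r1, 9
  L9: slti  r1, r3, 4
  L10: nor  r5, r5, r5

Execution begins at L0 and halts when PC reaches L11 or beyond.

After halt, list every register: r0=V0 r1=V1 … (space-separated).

[0] or   r2, r4, r4  →  {r0:0, r1:1, r2:2, r3:12, r4:2, r5:8}
[1] andi  r3, r0, 10  →  {r0:0, r1:1, r2:2, r3:0, r4:2, r5:8}
[2] beq  r3, r4, L11  →  {r0:0, r1:1, r2:2, r3:0, r4:2, r5:8}  ⟨branch fallthrough⟩
[3] nor  r4, r4, r0  →  {r0:0, r1:1, r2:2, r3:0, r4:65533, r5:8}
[4] add  r4, r4, r0  →  {r0:0, r1:1, r2:2, r3:0, r4:65533, r5:8}
[5] bne  r2, r4, L10  →  {r0:0, r1:1, r2:2, r3:0, r4:65533, r5:8}  ⟨branch taken⟩
[6] sub  r3, r2, r4  →  {r0:0, r1:1, r2:2, r3:5, r4:65533, r5:8}
[10] nor  r5, r5, r5  →  {r0:0, r1:1, r2:2, r3:5, r4:65533, r5:65527}

r0=0 r1=1 r2=2 r3=5 r4=65533 r5=65527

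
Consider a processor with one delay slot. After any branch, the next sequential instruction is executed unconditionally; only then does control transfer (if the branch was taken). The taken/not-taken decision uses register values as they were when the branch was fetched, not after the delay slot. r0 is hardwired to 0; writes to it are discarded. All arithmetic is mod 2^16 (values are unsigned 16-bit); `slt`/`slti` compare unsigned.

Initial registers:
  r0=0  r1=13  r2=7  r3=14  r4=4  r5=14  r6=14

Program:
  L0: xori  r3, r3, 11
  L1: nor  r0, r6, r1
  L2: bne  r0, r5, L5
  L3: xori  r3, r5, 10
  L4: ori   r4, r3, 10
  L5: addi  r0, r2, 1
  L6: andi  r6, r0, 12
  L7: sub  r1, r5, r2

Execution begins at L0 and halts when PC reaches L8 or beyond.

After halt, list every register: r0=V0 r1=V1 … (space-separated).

r0=0 r1=7 r2=7 r3=4 r4=4 r5=14 r6=0

[0] xori  r3, r3, 11  →  {r0:0, r1:13, r2:7, r3:5, r4:4, r5:14, r6:14}
[1] nor  r0, r6, r1  →  {r0:0, r1:13, r2:7, r3:5, r4:4, r5:14, r6:14}
[2] bne  r0, r5, L5  →  {r0:0, r1:13, r2:7, r3:5, r4:4, r5:14, r6:14}  ⟨branch taken⟩
[3] xori  r3, r5, 10  →  {r0:0, r1:13, r2:7, r3:4, r4:4, r5:14, r6:14}
[5] addi  r0, r2, 1  →  {r0:0, r1:13, r2:7, r3:4, r4:4, r5:14, r6:14}
[6] andi  r6, r0, 12  →  {r0:0, r1:13, r2:7, r3:4, r4:4, r5:14, r6:0}
[7] sub  r1, r5, r2  →  {r0:0, r1:7, r2:7, r3:4, r4:4, r5:14, r6:0}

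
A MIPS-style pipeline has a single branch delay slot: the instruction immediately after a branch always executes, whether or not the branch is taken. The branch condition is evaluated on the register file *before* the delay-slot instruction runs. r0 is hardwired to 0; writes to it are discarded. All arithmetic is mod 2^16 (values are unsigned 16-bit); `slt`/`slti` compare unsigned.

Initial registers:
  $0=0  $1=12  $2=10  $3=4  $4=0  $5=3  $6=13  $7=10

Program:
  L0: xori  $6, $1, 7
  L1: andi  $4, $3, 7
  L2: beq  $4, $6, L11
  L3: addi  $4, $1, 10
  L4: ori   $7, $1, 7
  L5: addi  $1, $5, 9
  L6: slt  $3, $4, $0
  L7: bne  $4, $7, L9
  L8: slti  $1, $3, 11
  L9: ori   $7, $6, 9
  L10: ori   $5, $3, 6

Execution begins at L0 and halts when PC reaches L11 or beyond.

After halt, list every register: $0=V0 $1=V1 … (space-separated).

$0=0 $1=1 $2=10 $3=0 $4=22 $5=6 $6=11 $7=11

PC=0  xori  $6, $1, 7        | $0=0 $1=12 $2=10 $3=4 $4=0 $5=3 $6=11 $7=10
PC=1  andi  $4, $3, 7        | $0=0 $1=12 $2=10 $3=4 $4=4 $5=3 $6=11 $7=10
PC=2  beq  $4, $6, L11       | $0=0 $1=12 $2=10 $3=4 $4=4 $5=3 $6=11 $7=10  [not taken]
PC=3  addi  $4, $1, 10       | $0=0 $1=12 $2=10 $3=4 $4=22 $5=3 $6=11 $7=10
PC=4  ori   $7, $1, 7        | $0=0 $1=12 $2=10 $3=4 $4=22 $5=3 $6=11 $7=15
PC=5  addi  $1, $5, 9        | $0=0 $1=12 $2=10 $3=4 $4=22 $5=3 $6=11 $7=15
PC=6  slt  $3, $4, $0        | $0=0 $1=12 $2=10 $3=0 $4=22 $5=3 $6=11 $7=15
PC=7  bne  $4, $7, L9        | $0=0 $1=12 $2=10 $3=0 $4=22 $5=3 $6=11 $7=15  [TAKEN]
PC=8  slti  $1, $3, 11       | $0=0 $1=1 $2=10 $3=0 $4=22 $5=3 $6=11 $7=15
PC=9  ori   $7, $6, 9        | $0=0 $1=1 $2=10 $3=0 $4=22 $5=3 $6=11 $7=11
PC=10 ori   $5, $3, 6        | $0=0 $1=1 $2=10 $3=0 $4=22 $5=6 $6=11 $7=11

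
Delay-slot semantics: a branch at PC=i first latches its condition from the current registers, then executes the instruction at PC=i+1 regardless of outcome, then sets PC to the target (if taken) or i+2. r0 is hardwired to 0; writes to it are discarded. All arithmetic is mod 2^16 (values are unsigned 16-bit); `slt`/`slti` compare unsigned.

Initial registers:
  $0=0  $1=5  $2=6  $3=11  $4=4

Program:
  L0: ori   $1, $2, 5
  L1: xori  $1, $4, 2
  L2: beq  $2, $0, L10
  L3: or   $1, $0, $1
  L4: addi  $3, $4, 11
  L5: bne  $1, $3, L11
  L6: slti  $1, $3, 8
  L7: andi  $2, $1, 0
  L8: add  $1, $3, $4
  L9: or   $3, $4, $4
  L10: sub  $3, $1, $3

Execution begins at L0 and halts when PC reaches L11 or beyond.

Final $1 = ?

  step pc=0: ori   $1, $2, 5  regs=(0,7,6,11,4)
  step pc=1: xori  $1, $4, 2  regs=(0,6,6,11,4)
  step pc=2: beq  $2, $0, L10  cond=F  regs=(0,6,6,11,4)
  step pc=3: or   $1, $0, $1  regs=(0,6,6,11,4)
  step pc=4: addi  $3, $4, 11  regs=(0,6,6,15,4)
  step pc=5: bne  $1, $3, L11  cond=T  regs=(0,6,6,15,4)
  step pc=6: slti  $1, $3, 8  regs=(0,0,6,15,4)

0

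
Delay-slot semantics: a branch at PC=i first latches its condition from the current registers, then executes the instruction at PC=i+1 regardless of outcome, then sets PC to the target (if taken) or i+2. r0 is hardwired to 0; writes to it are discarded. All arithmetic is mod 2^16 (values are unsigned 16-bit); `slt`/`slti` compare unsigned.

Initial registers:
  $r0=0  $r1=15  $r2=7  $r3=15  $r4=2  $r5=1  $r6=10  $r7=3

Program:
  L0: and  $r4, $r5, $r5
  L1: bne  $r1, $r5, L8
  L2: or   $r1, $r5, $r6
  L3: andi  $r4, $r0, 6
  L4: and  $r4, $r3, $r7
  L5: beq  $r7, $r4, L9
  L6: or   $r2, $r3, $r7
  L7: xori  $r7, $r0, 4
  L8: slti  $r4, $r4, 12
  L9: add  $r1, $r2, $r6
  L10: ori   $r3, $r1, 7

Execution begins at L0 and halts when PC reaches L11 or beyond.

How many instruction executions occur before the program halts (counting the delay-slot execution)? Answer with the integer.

[0] and  $r4, $r5, $r5  →  {$r0:0, $r1:15, $r2:7, $r3:15, $r4:1, $r5:1, $r6:10, $r7:3}
[1] bne  $r1, $r5, L8  →  {$r0:0, $r1:15, $r2:7, $r3:15, $r4:1, $r5:1, $r6:10, $r7:3}  ⟨branch taken⟩
[2] or   $r1, $r5, $r6  →  {$r0:0, $r1:11, $r2:7, $r3:15, $r4:1, $r5:1, $r6:10, $r7:3}
[8] slti  $r4, $r4, 12  →  {$r0:0, $r1:11, $r2:7, $r3:15, $r4:1, $r5:1, $r6:10, $r7:3}
[9] add  $r1, $r2, $r6  →  {$r0:0, $r1:17, $r2:7, $r3:15, $r4:1, $r5:1, $r6:10, $r7:3}
[10] ori   $r3, $r1, 7  →  {$r0:0, $r1:17, $r2:7, $r3:23, $r4:1, $r5:1, $r6:10, $r7:3}

6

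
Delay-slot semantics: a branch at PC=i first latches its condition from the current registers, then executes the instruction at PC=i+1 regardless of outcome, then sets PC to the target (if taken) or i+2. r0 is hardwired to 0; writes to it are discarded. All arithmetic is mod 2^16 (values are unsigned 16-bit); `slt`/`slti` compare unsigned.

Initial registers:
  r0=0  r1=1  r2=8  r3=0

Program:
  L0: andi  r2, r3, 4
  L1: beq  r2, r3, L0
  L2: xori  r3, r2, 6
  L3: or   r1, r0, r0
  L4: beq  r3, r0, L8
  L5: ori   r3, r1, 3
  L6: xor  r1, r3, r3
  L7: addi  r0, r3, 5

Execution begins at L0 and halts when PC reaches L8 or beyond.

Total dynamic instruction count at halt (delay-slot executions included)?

PC=0  andi  r2, r3, 4        | r0=0 r1=1 r2=0 r3=0
PC=1  beq  r2, r3, L0        | r0=0 r1=1 r2=0 r3=0  [TAKEN]
PC=2  xori  r3, r2, 6        | r0=0 r1=1 r2=0 r3=6
PC=0  andi  r2, r3, 4        | r0=0 r1=1 r2=4 r3=6
PC=1  beq  r2, r3, L0        | r0=0 r1=1 r2=4 r3=6  [not taken]
PC=2  xori  r3, r2, 6        | r0=0 r1=1 r2=4 r3=2
PC=3  or   r1, r0, r0        | r0=0 r1=0 r2=4 r3=2
PC=4  beq  r3, r0, L8        | r0=0 r1=0 r2=4 r3=2  [not taken]
PC=5  ori   r3, r1, 3        | r0=0 r1=0 r2=4 r3=3
PC=6  xor  r1, r3, r3        | r0=0 r1=0 r2=4 r3=3
PC=7  addi  r0, r3, 5        | r0=0 r1=0 r2=4 r3=3

11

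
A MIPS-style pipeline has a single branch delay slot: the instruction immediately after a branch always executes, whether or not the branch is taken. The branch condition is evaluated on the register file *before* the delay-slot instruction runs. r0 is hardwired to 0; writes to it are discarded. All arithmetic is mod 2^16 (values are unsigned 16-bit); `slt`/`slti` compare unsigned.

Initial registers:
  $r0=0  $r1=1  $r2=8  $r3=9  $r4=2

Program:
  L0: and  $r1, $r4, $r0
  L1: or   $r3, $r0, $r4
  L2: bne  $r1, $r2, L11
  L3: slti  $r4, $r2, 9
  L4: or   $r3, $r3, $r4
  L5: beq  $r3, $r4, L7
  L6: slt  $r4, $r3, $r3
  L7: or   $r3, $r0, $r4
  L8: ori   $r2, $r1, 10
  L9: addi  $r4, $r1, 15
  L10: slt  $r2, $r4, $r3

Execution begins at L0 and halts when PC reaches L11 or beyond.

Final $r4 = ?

1

[0] and  $r1, $r4, $r0  →  {$r0:0, $r1:0, $r2:8, $r3:9, $r4:2}
[1] or   $r3, $r0, $r4  →  {$r0:0, $r1:0, $r2:8, $r3:2, $r4:2}
[2] bne  $r1, $r2, L11  →  {$r0:0, $r1:0, $r2:8, $r3:2, $r4:2}  ⟨branch taken⟩
[3] slti  $r4, $r2, 9  →  {$r0:0, $r1:0, $r2:8, $r3:2, $r4:1}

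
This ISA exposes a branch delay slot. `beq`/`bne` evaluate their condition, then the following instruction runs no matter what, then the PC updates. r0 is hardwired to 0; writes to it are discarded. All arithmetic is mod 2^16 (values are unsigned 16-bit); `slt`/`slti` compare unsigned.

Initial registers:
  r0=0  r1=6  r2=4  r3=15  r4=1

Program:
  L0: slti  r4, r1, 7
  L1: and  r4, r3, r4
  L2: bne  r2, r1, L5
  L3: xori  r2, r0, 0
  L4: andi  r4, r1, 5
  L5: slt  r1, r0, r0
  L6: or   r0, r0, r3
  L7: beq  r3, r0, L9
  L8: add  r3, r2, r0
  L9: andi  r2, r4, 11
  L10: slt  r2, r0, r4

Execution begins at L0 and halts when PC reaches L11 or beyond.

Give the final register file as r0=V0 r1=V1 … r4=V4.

[0] slti  r4, r1, 7  →  {r0:0, r1:6, r2:4, r3:15, r4:1}
[1] and  r4, r3, r4  →  {r0:0, r1:6, r2:4, r3:15, r4:1}
[2] bne  r2, r1, L5  →  {r0:0, r1:6, r2:4, r3:15, r4:1}  ⟨branch taken⟩
[3] xori  r2, r0, 0  →  {r0:0, r1:6, r2:0, r3:15, r4:1}
[5] slt  r1, r0, r0  →  {r0:0, r1:0, r2:0, r3:15, r4:1}
[6] or   r0, r0, r3  →  {r0:0, r1:0, r2:0, r3:15, r4:1}
[7] beq  r3, r0, L9  →  {r0:0, r1:0, r2:0, r3:15, r4:1}  ⟨branch fallthrough⟩
[8] add  r3, r2, r0  →  {r0:0, r1:0, r2:0, r3:0, r4:1}
[9] andi  r2, r4, 11  →  {r0:0, r1:0, r2:1, r3:0, r4:1}
[10] slt  r2, r0, r4  →  {r0:0, r1:0, r2:1, r3:0, r4:1}

r0=0 r1=0 r2=1 r3=0 r4=1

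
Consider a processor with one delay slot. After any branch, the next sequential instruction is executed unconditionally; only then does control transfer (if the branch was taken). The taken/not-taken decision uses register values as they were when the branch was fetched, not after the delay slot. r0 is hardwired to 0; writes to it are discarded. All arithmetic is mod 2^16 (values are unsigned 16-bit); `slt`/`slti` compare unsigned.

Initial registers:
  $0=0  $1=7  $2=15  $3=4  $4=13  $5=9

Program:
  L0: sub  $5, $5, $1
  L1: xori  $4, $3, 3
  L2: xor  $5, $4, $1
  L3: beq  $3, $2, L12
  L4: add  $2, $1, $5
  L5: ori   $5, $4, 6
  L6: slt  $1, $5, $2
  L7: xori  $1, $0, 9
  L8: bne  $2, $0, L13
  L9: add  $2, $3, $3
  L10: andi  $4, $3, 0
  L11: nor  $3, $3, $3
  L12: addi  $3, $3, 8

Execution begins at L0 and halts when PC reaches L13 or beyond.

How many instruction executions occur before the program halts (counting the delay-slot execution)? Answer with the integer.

PC=0  sub  $5, $5, $1        | $0=0 $1=7 $2=15 $3=4 $4=13 $5=2
PC=1  xori  $4, $3, 3        | $0=0 $1=7 $2=15 $3=4 $4=7 $5=2
PC=2  xor  $5, $4, $1        | $0=0 $1=7 $2=15 $3=4 $4=7 $5=0
PC=3  beq  $3, $2, L12       | $0=0 $1=7 $2=15 $3=4 $4=7 $5=0  [not taken]
PC=4  add  $2, $1, $5        | $0=0 $1=7 $2=7 $3=4 $4=7 $5=0
PC=5  ori   $5, $4, 6        | $0=0 $1=7 $2=7 $3=4 $4=7 $5=7
PC=6  slt  $1, $5, $2        | $0=0 $1=0 $2=7 $3=4 $4=7 $5=7
PC=7  xori  $1, $0, 9        | $0=0 $1=9 $2=7 $3=4 $4=7 $5=7
PC=8  bne  $2, $0, L13       | $0=0 $1=9 $2=7 $3=4 $4=7 $5=7  [TAKEN]
PC=9  add  $2, $3, $3        | $0=0 $1=9 $2=8 $3=4 $4=7 $5=7

10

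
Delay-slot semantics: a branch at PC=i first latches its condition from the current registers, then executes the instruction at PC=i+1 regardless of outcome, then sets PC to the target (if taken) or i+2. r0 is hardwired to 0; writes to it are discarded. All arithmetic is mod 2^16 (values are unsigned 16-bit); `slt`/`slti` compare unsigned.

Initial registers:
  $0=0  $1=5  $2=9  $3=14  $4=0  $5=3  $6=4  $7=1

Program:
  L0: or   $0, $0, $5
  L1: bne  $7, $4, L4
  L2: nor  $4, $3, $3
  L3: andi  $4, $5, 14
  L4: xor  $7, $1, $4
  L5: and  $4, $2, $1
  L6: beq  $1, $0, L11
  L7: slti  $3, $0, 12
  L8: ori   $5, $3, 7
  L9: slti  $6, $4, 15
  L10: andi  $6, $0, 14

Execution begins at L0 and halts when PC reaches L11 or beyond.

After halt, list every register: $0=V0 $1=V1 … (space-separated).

  step pc=0: or   $0, $0, $5  regs=(0,5,9,14,0,3,4,1)
  step pc=1: bne  $7, $4, L4  cond=T  regs=(0,5,9,14,0,3,4,1)
  step pc=2: nor  $4, $3, $3  regs=(0,5,9,14,65521,3,4,1)
  step pc=4: xor  $7, $1, $4  regs=(0,5,9,14,65521,3,4,65524)
  step pc=5: and  $4, $2, $1  regs=(0,5,9,14,1,3,4,65524)
  step pc=6: beq  $1, $0, L11  cond=F  regs=(0,5,9,14,1,3,4,65524)
  step pc=7: slti  $3, $0, 12  regs=(0,5,9,1,1,3,4,65524)
  step pc=8: ori   $5, $3, 7  regs=(0,5,9,1,1,7,4,65524)
  step pc=9: slti  $6, $4, 15  regs=(0,5,9,1,1,7,1,65524)
  step pc=10: andi  $6, $0, 14  regs=(0,5,9,1,1,7,0,65524)

$0=0 $1=5 $2=9 $3=1 $4=1 $5=7 $6=0 $7=65524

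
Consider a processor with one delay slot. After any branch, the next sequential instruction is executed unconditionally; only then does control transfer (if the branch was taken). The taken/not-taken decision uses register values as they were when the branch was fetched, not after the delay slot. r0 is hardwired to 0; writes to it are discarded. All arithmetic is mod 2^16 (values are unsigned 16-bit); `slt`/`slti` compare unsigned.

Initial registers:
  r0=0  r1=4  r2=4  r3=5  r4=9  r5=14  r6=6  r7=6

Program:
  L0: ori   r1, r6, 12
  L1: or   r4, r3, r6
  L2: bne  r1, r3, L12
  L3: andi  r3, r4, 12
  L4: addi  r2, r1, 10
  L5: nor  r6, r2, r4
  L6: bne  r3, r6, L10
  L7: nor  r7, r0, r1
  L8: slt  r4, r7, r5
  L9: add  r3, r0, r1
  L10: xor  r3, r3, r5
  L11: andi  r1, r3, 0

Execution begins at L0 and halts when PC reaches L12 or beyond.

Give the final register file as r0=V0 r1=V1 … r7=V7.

r0=0 r1=14 r2=4 r3=4 r4=7 r5=14 r6=6 r7=6

[0] ori   r1, r6, 12  →  {r0:0, r1:14, r2:4, r3:5, r4:9, r5:14, r6:6, r7:6}
[1] or   r4, r3, r6  →  {r0:0, r1:14, r2:4, r3:5, r4:7, r5:14, r6:6, r7:6}
[2] bne  r1, r3, L12  →  {r0:0, r1:14, r2:4, r3:5, r4:7, r5:14, r6:6, r7:6}  ⟨branch taken⟩
[3] andi  r3, r4, 12  →  {r0:0, r1:14, r2:4, r3:4, r4:7, r5:14, r6:6, r7:6}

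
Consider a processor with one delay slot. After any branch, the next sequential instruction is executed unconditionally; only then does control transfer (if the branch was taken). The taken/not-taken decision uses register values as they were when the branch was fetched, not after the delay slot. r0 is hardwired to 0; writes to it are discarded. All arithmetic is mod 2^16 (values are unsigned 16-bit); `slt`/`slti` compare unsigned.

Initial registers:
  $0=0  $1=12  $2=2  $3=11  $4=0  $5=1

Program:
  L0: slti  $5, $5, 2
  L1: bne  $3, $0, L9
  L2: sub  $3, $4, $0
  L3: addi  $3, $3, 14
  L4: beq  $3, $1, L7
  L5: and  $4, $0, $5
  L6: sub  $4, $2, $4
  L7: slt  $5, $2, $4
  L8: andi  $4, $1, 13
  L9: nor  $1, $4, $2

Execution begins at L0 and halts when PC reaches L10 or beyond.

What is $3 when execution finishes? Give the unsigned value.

0

PC=0  slti  $5, $5, 2        | $0=0 $1=12 $2=2 $3=11 $4=0 $5=1
PC=1  bne  $3, $0, L9        | $0=0 $1=12 $2=2 $3=11 $4=0 $5=1  [TAKEN]
PC=2  sub  $3, $4, $0        | $0=0 $1=12 $2=2 $3=0 $4=0 $5=1
PC=9  nor  $1, $4, $2        | $0=0 $1=65533 $2=2 $3=0 $4=0 $5=1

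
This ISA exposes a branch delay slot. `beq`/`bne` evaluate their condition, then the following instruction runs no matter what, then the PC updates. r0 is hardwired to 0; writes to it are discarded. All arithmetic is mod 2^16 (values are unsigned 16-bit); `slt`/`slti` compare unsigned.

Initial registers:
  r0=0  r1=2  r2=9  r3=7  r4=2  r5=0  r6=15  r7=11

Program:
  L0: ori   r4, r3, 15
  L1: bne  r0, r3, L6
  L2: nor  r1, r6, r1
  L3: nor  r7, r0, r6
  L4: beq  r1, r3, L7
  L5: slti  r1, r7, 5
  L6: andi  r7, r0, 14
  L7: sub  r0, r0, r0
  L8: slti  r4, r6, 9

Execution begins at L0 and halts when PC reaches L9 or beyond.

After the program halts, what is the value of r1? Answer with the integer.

65520

  step pc=0: ori   r4, r3, 15  regs=(0,2,9,7,15,0,15,11)
  step pc=1: bne  r0, r3, L6  cond=T  regs=(0,2,9,7,15,0,15,11)
  step pc=2: nor  r1, r6, r1  regs=(0,65520,9,7,15,0,15,11)
  step pc=6: andi  r7, r0, 14  regs=(0,65520,9,7,15,0,15,0)
  step pc=7: sub  r0, r0, r0  regs=(0,65520,9,7,15,0,15,0)
  step pc=8: slti  r4, r6, 9  regs=(0,65520,9,7,0,0,15,0)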